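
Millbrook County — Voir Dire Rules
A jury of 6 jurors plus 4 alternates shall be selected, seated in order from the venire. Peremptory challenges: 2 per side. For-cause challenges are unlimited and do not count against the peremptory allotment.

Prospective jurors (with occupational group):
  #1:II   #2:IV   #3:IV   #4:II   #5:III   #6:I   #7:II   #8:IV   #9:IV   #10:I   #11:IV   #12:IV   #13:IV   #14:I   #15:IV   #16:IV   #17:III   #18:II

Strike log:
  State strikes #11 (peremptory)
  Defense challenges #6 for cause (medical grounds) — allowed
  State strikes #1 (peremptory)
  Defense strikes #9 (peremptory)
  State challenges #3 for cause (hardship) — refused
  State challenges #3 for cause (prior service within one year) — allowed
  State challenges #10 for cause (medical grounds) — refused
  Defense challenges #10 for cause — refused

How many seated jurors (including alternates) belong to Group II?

2

Removed: #1, #3, #6, #9, #11.
Seated (10 incl. alternates): #2, #4, #5, #7, #8, #10, #12, #13, #14, #15.
Of those, in Group II: #4, #7 → 2.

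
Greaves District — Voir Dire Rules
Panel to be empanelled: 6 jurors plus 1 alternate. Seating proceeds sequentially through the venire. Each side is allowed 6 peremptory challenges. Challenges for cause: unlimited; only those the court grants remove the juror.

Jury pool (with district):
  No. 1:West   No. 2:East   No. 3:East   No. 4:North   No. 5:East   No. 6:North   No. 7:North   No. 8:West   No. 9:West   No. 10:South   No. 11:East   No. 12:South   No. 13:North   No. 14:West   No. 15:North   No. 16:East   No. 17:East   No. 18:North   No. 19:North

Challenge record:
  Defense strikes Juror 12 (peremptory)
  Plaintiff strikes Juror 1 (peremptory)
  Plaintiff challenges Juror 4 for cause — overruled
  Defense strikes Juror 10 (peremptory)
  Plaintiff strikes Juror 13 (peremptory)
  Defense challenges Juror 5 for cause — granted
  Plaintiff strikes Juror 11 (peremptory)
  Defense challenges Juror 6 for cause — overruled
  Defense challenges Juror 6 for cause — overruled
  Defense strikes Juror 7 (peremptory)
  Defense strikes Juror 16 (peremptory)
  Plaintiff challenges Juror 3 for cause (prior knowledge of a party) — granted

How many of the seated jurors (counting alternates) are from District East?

1

Removed: #1, #3, #5, #7, #10, #11, #12, #13, #16.
Seated (7 incl. alternates): #2, #4, #6, #8, #9, #14, #15.
Of those, in District East: #2 → 1.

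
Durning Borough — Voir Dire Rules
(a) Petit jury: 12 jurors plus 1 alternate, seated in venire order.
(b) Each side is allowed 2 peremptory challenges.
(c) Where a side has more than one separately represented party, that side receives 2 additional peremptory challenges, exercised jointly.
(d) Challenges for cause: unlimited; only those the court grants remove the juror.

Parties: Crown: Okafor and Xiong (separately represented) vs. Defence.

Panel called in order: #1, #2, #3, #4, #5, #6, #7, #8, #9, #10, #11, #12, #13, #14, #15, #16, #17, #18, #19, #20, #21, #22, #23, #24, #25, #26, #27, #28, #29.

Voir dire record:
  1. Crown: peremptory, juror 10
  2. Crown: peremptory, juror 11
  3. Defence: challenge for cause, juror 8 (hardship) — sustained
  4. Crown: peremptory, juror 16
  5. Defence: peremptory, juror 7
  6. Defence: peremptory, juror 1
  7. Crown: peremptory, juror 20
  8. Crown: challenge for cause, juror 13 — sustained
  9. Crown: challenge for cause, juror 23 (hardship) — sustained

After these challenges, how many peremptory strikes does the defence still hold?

0

Defence allotment: 2.
Defence peremptories used: #7, #1 — 2 (the for-cause on #8 doesn't count).
Remaining: 2 − 2 = 0.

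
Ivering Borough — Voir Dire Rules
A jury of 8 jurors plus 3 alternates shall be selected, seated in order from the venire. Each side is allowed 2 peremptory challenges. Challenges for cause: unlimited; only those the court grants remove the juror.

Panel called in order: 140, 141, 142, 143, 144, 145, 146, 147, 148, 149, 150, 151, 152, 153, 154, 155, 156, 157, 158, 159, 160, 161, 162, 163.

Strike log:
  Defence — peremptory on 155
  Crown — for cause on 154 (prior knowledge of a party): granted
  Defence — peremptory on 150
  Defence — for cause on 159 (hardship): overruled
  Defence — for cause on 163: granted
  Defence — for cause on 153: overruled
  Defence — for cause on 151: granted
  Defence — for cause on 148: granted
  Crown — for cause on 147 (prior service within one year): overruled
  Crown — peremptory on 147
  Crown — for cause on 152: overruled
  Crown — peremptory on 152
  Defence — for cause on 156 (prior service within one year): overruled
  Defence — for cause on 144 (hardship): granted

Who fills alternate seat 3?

158

Removed: #144, #147, #148, #150, #151, #152, #154, #155, #163. (#153, #156, #159 stay — for-cause denied.)
Filling seats in venire order through position 11: #140, #141, #142, #143, #145, #146, #149, #153, #156, #157, #158.
So alternate 3 is #158.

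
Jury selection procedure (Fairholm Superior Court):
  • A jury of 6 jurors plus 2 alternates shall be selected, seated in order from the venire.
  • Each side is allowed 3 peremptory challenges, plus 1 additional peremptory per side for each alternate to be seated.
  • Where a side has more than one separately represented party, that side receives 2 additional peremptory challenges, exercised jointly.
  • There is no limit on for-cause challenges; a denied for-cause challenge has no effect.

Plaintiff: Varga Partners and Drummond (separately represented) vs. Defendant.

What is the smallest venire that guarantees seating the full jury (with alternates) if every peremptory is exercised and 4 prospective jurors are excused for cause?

Seats to fill: 6 + 2 alternates = 8.
Peremptories — Plaintiff: 3 + 1×2 + 2 = 7; Defendant: 3 + 1×2 = 5; total 12.
For-cause removals: 4.
Minimum venire: 8 + 12 + 4 = 24.

24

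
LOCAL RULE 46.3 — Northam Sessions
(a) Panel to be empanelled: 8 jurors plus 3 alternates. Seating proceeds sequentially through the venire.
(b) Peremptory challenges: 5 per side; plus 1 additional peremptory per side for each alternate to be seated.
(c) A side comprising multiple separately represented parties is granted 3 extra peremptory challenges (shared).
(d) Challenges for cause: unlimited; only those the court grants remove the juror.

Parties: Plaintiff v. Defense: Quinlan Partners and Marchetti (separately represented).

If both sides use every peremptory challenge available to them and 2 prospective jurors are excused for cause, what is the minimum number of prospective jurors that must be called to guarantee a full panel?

Seats to fill: 8 + 3 alternates = 11.
Peremptories — Plaintiff: 5 + 1×3 = 8; Defense: 5 + 1×3 + 3 = 11; total 19.
For-cause removals: 2.
Minimum venire: 11 + 19 + 2 = 32.

32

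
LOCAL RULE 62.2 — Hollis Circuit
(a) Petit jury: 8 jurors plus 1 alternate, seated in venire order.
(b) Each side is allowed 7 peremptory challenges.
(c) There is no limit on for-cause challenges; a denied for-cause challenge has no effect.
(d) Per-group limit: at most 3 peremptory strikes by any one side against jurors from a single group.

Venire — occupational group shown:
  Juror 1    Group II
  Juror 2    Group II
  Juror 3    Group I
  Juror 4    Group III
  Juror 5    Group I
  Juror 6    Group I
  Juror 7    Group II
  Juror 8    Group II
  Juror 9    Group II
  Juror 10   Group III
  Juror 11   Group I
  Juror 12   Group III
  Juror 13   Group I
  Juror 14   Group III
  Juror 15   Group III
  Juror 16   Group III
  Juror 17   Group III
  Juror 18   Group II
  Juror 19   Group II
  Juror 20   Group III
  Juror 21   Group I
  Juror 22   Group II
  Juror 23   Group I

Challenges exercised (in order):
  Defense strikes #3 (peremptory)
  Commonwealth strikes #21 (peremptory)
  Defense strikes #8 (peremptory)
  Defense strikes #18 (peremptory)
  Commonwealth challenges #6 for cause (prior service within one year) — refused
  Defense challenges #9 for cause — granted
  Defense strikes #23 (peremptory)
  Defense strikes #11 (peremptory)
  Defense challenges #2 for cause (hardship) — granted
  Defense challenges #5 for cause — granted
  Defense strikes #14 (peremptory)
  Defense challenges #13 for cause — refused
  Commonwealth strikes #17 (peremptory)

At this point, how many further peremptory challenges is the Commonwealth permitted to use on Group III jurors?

2

Commonwealth peremptories so far: #21, #17 — 2 of 7 used, 5 left overall.
Against Group III: #17 — 1 used; per-group cap 3 leaves 2.
Binding limit: min(5, 2) = 2.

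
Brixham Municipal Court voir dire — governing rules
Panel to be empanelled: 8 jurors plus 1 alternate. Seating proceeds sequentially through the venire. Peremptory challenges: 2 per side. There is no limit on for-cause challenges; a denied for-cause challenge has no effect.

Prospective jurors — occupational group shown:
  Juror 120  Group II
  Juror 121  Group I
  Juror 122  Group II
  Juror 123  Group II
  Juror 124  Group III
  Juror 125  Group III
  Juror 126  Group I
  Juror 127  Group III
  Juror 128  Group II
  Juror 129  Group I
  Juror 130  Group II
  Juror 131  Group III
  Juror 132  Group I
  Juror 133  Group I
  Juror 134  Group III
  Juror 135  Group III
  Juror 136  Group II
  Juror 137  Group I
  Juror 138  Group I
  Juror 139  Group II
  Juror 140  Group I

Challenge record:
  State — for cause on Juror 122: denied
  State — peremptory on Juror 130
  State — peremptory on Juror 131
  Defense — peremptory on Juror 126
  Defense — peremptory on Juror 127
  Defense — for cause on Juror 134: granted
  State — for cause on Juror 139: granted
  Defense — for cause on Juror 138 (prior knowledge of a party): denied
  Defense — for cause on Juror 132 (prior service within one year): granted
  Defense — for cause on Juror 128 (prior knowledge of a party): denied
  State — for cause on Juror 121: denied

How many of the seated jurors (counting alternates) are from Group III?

2

Removed: #126, #127, #130, #131, #132, #134, #139.
Seated (9 incl. alternates): #120, #121, #122, #123, #124, #125, #128, #129, #133.
Of those, in Group III: #124, #125 → 2.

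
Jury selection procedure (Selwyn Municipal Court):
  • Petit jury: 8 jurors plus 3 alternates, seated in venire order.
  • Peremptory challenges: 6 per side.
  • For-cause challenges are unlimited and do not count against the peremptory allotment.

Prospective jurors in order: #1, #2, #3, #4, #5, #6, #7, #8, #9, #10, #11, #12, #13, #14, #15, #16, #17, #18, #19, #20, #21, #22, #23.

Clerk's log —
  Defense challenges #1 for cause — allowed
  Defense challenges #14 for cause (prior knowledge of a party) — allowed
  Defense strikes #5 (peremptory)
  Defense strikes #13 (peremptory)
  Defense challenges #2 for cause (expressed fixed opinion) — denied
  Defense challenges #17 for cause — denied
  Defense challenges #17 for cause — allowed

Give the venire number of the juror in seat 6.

8

Removed: #1, #5, #13, #14, #17. (#2 stays — for-cause denied.)
Filling seats in venire order through position 6: #2, #3, #4, #6, #7, #8.
So seat 6 is #8.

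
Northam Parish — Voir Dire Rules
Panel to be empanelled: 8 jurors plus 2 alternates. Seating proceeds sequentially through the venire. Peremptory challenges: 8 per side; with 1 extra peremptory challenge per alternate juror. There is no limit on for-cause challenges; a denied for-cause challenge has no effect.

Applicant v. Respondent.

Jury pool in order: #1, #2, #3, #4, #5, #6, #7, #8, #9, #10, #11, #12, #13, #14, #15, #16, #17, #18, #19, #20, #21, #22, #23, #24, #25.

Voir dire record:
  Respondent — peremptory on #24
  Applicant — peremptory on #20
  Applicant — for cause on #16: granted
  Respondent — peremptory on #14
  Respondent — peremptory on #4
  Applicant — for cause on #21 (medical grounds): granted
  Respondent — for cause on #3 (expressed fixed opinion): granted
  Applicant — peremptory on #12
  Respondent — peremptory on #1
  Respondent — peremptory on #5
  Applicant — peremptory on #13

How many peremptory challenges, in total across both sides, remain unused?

12

Applicant allotment: 8 base + 1 × 2 alternates = 10. Respondent allotment: 8 base + 1 × 2 alternates = 10.
Applicant peremptories used: #20, #12, #13 — 3 (for-cause on #16, #21 don't count).
Respondent peremptories used: #24, #14, #4, #1, #5 — 5 (the for-cause on #3 doesn't count).
Remaining: (10 − 3) + (10 − 5) = 12.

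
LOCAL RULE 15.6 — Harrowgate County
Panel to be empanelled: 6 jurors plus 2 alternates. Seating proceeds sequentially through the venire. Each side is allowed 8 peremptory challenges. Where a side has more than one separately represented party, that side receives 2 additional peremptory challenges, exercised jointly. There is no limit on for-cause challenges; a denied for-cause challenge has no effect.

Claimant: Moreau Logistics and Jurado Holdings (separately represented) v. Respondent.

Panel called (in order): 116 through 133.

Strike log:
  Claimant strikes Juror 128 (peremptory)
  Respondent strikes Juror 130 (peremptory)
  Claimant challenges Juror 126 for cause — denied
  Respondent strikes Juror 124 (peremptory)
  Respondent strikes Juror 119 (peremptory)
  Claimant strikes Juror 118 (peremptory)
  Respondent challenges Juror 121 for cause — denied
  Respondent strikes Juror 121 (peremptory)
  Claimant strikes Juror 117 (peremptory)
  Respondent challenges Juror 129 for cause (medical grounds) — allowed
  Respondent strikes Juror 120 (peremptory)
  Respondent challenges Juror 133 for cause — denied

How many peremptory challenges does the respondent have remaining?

Respondent allotment: 8.
Respondent peremptories used: #130, #124, #119, #121, #120 — 5 (for-cause on #121, #129, #133 don't count).
Remaining: 8 − 5 = 3.

3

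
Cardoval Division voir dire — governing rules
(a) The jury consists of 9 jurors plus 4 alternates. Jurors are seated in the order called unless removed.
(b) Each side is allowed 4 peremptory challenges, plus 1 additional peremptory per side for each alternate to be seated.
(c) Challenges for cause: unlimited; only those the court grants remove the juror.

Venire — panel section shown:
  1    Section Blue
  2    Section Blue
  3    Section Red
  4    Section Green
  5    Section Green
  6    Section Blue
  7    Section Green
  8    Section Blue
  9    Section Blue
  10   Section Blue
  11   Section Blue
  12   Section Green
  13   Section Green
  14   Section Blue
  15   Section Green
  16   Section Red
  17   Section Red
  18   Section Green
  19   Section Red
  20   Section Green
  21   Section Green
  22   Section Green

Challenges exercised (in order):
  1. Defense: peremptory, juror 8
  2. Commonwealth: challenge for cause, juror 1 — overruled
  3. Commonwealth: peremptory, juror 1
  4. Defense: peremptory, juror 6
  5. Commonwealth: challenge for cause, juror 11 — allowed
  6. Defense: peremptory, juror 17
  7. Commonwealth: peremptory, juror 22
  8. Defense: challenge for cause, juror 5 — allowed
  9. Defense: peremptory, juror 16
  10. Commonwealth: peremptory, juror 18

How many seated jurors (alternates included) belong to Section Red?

2

Removed: #1, #5, #6, #8, #11, #16, #17, #18, #22.
Seated (13 incl. alternates): #2, #3, #4, #7, #9, #10, #12, #13, #14, #15, #19, #20, #21.
Of those, in Section Red: #3, #19 → 2.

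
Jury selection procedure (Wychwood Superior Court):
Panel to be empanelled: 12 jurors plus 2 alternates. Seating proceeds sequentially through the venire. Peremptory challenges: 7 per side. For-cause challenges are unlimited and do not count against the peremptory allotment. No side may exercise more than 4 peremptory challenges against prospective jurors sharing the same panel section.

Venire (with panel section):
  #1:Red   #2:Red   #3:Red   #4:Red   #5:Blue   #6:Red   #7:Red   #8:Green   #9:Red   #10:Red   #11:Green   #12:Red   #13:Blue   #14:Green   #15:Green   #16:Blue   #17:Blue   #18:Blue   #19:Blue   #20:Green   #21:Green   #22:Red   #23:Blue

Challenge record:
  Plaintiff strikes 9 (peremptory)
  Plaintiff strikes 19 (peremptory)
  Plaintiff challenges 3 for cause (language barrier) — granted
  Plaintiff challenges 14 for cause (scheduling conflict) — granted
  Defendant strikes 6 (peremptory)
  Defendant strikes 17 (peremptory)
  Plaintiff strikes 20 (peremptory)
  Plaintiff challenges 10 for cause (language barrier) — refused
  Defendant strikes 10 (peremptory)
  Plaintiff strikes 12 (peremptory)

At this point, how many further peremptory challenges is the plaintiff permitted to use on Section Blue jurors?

Plaintiff peremptories so far: #9, #19, #20, #12 — 4 of 7 used, 3 left overall.
Against Section Blue: #19 — 1 used; per-section cap 4 leaves 3.
Binding limit: min(3, 3) = 3.

3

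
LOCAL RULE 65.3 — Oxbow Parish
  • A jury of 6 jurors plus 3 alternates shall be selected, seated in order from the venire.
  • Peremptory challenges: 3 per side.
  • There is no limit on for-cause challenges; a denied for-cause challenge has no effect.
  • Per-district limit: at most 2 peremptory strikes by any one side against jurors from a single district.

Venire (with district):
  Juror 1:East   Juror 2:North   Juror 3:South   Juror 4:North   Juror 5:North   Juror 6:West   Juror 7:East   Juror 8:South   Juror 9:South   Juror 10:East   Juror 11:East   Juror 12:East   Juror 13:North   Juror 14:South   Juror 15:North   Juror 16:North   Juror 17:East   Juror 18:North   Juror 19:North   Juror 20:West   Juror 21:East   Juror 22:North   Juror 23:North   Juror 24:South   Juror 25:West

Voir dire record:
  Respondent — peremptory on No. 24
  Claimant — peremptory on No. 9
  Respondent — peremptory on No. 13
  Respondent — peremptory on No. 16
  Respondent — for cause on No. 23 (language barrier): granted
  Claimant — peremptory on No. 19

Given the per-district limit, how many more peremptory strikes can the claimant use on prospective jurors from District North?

1

Claimant peremptories so far: #9, #19 — 2 of 3 used, 1 left overall.
Against District North: #19 — 1 used; per-district cap 2 leaves 1.
Binding limit: min(1, 1) = 1.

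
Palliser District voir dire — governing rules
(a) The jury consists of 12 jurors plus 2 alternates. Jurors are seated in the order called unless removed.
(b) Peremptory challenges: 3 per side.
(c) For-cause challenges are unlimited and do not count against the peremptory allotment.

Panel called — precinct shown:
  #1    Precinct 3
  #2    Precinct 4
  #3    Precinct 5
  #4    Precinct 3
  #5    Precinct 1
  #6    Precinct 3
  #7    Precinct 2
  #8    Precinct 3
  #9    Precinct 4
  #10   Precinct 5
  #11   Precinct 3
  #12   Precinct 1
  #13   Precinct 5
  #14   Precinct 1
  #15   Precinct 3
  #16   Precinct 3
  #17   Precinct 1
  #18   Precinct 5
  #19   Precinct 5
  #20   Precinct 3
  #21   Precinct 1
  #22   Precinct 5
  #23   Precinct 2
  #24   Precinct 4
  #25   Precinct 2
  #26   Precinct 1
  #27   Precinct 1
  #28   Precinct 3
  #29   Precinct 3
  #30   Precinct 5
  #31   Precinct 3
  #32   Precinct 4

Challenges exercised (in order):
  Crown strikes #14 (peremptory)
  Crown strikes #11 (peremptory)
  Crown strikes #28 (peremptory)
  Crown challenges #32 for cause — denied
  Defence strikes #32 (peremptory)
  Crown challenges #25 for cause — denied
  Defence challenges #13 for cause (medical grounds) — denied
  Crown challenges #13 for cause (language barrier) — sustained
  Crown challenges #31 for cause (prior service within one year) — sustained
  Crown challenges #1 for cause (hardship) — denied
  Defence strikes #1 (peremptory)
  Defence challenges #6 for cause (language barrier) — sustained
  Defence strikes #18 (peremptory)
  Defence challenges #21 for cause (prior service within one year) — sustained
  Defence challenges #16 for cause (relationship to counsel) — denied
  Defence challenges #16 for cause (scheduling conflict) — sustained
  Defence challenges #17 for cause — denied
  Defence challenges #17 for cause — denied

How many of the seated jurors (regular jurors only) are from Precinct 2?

Removed: #1, #6, #11, #13, #14, #16, #18, #21, #28, #31, #32.
Seated jurors 1–12: #2, #3, #4, #5, #7, #8, #9, #10, #12, #15, #17, #19 (alternates #20, #22 not counted).
Of those, in Precinct 2: #7 → 1.

1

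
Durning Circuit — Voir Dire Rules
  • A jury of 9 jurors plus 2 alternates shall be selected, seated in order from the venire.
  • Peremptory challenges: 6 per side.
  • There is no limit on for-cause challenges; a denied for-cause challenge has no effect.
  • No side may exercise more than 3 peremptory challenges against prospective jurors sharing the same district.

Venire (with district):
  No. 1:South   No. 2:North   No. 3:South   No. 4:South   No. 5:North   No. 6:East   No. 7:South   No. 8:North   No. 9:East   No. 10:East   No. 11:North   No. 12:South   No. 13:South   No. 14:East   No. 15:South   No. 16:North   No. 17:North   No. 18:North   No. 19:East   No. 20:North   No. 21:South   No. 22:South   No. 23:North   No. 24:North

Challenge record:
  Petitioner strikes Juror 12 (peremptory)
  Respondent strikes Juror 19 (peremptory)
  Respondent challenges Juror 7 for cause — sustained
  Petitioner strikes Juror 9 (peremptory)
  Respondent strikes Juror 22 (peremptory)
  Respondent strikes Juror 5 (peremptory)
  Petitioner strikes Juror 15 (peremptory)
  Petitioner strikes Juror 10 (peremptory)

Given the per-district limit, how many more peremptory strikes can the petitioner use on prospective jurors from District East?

1

Petitioner peremptories so far: #12, #9, #15, #10 — 4 of 6 used, 2 left overall.
Against District East: #9, #10 — 2 used; per-district cap 3 leaves 1.
Binding limit: min(2, 1) = 1.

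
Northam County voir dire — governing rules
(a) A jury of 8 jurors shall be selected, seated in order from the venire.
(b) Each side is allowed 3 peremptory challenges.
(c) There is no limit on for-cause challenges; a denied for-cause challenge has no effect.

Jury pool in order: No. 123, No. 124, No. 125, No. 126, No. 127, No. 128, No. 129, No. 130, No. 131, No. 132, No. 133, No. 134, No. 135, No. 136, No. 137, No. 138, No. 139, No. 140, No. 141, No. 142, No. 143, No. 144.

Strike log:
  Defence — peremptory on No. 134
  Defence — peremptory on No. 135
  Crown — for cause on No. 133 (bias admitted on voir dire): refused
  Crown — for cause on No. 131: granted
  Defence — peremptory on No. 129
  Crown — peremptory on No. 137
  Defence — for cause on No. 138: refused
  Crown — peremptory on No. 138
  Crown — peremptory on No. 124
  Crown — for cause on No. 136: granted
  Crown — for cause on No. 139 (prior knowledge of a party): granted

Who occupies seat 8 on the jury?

Removed: #124, #129, #131, #134, #135, #136, #137, #138, #139. (#133 stays — for-cause denied.)
Filling seats in venire order through position 8: #123, #125, #126, #127, #128, #130, #132, #133.
So seat 8 is #133.

133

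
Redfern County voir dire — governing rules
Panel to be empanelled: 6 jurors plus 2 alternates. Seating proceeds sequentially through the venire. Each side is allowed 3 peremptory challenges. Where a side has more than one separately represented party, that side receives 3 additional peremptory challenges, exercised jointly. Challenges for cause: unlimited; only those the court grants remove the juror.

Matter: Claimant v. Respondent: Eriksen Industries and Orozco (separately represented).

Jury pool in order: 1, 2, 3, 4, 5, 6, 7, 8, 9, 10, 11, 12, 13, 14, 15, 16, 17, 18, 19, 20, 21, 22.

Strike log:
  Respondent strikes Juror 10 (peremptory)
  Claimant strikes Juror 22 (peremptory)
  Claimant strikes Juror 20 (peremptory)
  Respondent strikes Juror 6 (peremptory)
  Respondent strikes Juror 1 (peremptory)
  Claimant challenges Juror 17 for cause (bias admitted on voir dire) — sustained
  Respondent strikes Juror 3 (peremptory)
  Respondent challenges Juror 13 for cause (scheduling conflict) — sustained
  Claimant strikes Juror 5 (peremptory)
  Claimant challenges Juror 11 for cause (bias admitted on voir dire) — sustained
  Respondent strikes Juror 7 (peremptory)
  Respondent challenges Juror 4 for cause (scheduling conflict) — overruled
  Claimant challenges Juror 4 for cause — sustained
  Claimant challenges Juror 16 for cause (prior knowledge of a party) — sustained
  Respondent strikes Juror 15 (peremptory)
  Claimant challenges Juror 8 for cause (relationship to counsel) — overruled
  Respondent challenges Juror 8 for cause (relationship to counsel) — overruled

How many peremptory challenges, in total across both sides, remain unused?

Claimant allotment: 3. Respondent allotment: 3 base + 3 multi-party = 6.
Claimant peremptories used: #22, #20, #5 — 3 (for-cause on #17, #11, #4, #16, #8 don't count).
Respondent peremptories used: #10, #6, #1, #3, #7, #15 — 6 (for-cause on #13, #4, #8 don't count).
Remaining: (3 − 3) + (6 − 6) = 0.

0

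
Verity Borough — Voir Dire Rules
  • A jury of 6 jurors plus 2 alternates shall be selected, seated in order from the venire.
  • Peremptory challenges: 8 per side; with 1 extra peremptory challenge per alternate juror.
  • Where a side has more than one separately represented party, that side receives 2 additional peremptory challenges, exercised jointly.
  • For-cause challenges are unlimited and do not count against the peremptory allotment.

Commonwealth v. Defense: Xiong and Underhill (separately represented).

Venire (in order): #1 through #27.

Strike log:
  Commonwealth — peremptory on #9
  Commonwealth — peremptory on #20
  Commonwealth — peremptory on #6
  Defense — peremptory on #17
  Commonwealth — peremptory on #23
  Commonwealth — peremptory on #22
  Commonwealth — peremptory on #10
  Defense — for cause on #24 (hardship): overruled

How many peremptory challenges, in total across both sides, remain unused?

Commonwealth allotment: 8 base + 1 × 2 alternates = 10. Defense allotment: 8 base + 1 × 2 alternates + 2 multi-party = 12.
Commonwealth peremptories used: #9, #20, #6, #23, #22, #10 — 6.
Defense peremptories used: #17 — 1 (the for-cause on #24 doesn't count).
Remaining: (10 − 6) + (12 − 1) = 15.

15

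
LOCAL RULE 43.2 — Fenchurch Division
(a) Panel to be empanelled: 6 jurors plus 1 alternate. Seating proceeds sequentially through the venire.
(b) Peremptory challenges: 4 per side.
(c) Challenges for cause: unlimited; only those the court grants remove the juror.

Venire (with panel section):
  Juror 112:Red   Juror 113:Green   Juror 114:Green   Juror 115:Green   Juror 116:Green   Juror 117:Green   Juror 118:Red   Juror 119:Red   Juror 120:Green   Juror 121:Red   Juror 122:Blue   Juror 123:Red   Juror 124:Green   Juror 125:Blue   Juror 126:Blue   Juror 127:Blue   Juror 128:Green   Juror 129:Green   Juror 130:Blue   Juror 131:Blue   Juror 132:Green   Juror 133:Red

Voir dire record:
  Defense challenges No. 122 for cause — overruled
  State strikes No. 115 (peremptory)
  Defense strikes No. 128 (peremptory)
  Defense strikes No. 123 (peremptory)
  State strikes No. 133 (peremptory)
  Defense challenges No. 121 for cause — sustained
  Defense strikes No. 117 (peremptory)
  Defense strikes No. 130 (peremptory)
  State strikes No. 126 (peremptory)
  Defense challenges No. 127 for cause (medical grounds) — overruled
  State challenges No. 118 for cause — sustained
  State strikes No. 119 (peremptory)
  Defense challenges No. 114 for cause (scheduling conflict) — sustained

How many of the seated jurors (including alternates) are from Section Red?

1

Removed: #114, #115, #117, #118, #119, #121, #123, #126, #128, #130, #133.
Seated (7 incl. alternates): #112, #113, #116, #120, #122, #124, #125.
Of those, in Section Red: #112 → 1.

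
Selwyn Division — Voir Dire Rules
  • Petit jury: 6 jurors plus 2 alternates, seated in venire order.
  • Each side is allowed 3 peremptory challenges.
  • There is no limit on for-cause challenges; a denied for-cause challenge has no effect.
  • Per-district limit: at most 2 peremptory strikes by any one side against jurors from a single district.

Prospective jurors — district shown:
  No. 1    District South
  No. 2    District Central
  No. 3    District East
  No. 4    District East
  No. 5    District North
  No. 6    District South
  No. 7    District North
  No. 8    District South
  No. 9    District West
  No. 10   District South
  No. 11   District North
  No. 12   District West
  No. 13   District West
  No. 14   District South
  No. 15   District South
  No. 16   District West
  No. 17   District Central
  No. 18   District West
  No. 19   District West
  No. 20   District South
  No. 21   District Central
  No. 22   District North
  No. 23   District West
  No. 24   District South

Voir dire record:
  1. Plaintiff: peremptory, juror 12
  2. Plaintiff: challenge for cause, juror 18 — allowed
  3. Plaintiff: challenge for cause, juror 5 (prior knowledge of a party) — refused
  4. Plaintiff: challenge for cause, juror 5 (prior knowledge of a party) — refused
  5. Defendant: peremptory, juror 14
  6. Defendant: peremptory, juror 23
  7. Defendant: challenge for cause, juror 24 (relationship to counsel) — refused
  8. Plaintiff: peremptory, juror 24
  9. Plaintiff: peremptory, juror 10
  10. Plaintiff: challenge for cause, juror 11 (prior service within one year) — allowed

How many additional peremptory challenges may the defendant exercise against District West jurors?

Defendant peremptories so far: #14, #23 — 2 of 3 used, 1 left overall.
Against District West: #23 — 1 used; per-district cap 2 leaves 1.
Binding limit: min(1, 1) = 1.

1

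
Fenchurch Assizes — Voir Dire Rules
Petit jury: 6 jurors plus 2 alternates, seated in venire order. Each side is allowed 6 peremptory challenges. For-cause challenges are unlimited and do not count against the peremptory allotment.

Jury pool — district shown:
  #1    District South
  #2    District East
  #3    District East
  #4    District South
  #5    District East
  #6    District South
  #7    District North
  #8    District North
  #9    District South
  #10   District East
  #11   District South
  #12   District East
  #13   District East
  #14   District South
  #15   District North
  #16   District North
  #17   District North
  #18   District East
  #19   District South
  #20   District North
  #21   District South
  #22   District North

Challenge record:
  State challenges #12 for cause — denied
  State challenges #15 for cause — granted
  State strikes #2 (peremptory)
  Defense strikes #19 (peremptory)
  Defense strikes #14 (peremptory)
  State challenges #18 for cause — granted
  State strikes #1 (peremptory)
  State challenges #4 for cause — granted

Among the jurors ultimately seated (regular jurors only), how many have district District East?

2

Removed: #1, #2, #4, #14, #15, #18, #19.
Seated jurors 1–6: #3, #5, #6, #7, #8, #9 (alternates #10, #11 not counted).
Of those, in District East: #3, #5 → 2.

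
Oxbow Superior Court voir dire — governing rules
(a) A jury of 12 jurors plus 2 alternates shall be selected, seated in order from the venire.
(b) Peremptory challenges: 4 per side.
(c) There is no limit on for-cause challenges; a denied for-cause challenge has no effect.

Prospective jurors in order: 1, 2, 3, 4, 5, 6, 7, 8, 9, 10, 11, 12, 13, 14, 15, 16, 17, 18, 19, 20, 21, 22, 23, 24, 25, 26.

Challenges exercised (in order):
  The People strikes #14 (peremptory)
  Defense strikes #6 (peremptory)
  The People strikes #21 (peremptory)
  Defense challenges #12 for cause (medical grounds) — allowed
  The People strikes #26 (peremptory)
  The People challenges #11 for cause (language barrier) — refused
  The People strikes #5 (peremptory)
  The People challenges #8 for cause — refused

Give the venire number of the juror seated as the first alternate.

Removed: #5, #6, #12, #14, #21, #26. (#8, #11 stay — for-cause denied.)
Filling seats in venire order through position 13: #1, #2, #3, #4, #7, #8, #9, #10, #11, #13, #15, #16, #17.
So alternate 1 is #17.

17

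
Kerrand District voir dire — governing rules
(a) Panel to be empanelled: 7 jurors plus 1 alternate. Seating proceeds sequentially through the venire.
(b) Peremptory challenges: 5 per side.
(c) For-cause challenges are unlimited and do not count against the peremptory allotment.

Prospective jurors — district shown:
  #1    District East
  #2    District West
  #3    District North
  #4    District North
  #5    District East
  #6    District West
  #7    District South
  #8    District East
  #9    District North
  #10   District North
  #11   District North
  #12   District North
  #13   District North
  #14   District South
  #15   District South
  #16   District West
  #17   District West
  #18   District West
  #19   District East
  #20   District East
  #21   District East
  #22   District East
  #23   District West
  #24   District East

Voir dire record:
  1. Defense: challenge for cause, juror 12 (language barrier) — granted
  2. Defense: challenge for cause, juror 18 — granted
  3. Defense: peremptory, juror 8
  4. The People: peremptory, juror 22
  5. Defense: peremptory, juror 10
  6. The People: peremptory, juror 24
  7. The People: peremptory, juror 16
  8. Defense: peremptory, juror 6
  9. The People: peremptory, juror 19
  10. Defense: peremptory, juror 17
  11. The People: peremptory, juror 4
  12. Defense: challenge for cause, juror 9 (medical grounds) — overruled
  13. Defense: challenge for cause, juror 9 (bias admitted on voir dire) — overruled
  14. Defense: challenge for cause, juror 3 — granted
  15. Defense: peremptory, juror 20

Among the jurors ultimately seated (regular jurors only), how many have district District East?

Removed: #3, #4, #6, #8, #10, #12, #16, #17, #18, #19, #20, #22, #24.
Seated jurors 1–7: #1, #2, #5, #7, #9, #11, #13 (alternates #14 not counted).
Of those, in District East: #1, #5 → 2.

2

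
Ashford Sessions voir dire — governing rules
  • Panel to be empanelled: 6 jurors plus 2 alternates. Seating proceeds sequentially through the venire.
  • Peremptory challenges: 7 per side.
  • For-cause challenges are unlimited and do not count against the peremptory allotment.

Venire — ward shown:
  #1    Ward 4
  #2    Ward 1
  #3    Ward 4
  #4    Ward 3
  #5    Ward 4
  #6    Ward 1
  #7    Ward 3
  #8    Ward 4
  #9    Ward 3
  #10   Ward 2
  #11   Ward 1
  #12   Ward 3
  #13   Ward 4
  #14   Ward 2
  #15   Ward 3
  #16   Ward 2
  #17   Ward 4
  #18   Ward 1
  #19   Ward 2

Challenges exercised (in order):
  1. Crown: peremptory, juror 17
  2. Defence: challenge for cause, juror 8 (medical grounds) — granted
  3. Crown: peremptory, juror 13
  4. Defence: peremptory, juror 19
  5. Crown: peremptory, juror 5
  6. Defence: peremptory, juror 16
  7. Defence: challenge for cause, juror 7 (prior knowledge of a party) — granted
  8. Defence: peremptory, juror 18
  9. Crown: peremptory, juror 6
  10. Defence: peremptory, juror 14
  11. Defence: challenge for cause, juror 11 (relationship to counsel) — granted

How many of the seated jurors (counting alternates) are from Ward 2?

1

Removed: #5, #6, #7, #8, #11, #13, #14, #16, #17, #18, #19.
Seated (8 incl. alternates): #1, #2, #3, #4, #9, #10, #12, #15.
Of those, in Ward 2: #10 → 1.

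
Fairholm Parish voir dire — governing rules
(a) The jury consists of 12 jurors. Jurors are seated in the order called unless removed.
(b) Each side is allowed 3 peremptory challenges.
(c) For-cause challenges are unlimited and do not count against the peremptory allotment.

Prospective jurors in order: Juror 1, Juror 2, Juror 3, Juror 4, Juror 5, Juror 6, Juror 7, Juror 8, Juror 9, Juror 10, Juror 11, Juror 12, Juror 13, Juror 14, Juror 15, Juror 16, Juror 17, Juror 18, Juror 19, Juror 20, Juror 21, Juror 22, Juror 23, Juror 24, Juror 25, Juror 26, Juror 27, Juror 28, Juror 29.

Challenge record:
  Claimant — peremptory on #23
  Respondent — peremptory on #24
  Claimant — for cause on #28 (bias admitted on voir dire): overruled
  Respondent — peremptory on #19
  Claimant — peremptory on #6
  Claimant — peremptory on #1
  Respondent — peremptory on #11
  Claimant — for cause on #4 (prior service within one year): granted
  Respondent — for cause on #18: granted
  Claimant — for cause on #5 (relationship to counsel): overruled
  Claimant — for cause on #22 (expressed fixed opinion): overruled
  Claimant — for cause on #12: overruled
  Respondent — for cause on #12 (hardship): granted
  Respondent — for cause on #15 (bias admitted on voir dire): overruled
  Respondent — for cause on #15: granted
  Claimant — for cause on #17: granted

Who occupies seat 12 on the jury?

Removed: #1, #4, #6, #11, #12, #15, #17, #18, #19, #23, #24. (#5, #22, #28 stay — for-cause denied.)
Seating in order: seats 1–12 → #2, #3, #5, #7, #8, #9, #10, #13, #14, #16, #20, #21.
So seat 12 is #21.

21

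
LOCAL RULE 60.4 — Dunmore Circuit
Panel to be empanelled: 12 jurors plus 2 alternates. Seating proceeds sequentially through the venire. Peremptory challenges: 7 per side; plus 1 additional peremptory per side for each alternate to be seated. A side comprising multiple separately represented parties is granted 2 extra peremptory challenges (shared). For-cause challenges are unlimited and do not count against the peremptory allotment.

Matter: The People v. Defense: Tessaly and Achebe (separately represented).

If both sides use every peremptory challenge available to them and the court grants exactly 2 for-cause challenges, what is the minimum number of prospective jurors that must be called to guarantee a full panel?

Seats to fill: 12 + 2 alternates = 14.
Peremptories — The People: 7 + 1×2 = 9; Defense: 7 + 1×2 + 2 = 11; total 20.
For-cause removals: 2.
Minimum venire: 14 + 20 + 2 = 36.

36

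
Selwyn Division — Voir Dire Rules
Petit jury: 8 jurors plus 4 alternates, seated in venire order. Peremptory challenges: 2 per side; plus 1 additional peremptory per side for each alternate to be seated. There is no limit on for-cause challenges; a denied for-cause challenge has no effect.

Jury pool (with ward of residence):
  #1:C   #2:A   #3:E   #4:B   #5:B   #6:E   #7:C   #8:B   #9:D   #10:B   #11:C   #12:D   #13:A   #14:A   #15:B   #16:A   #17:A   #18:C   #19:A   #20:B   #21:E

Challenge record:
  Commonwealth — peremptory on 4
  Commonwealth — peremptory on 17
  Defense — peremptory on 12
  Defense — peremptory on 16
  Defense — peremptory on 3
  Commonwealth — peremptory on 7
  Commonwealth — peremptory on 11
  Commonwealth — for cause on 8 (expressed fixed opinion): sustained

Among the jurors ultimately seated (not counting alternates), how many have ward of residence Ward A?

Removed: #3, #4, #7, #8, #11, #12, #16, #17.
Seated jurors 1–8: #1, #2, #5, #6, #9, #10, #13, #14 (alternates #15, #18, #19, #20 not counted).
Of those, in Ward A: #2, #13, #14 → 3.

3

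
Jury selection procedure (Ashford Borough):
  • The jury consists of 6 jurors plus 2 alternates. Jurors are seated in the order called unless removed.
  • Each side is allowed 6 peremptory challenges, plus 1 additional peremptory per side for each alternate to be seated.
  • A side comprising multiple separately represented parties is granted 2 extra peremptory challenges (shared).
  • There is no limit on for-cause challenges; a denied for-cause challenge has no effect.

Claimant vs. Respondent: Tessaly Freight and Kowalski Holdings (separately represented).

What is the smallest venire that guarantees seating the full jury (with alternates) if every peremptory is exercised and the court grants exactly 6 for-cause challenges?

32

Seats to fill: 6 + 2 alternates = 8.
Peremptories — Claimant: 6 + 1×2 = 8; Respondent: 6 + 1×2 + 2 = 10; total 18.
For-cause removals: 6.
Minimum venire: 8 + 18 + 6 = 32.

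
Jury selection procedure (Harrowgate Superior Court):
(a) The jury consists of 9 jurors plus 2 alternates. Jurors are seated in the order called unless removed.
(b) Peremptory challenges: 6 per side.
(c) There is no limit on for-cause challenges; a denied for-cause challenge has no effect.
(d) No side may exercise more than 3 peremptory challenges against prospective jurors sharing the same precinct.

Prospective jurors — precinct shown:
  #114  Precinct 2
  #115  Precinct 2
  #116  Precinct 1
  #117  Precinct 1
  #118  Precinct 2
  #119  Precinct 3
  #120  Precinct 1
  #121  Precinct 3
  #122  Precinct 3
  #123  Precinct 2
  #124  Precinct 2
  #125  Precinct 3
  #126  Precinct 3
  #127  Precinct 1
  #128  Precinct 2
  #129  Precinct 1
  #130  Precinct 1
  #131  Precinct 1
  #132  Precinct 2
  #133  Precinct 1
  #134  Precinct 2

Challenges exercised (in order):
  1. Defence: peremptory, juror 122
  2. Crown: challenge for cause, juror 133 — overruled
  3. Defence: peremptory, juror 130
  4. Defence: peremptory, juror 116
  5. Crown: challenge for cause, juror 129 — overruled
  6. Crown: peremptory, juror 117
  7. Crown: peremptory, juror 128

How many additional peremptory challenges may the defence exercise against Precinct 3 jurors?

Defence peremptories so far: #122, #130, #116 — 3 of 6 used, 3 left overall.
Against Precinct 3: #122 — 1 used; per-precinct cap 3 leaves 2.
Binding limit: min(3, 2) = 2.

2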